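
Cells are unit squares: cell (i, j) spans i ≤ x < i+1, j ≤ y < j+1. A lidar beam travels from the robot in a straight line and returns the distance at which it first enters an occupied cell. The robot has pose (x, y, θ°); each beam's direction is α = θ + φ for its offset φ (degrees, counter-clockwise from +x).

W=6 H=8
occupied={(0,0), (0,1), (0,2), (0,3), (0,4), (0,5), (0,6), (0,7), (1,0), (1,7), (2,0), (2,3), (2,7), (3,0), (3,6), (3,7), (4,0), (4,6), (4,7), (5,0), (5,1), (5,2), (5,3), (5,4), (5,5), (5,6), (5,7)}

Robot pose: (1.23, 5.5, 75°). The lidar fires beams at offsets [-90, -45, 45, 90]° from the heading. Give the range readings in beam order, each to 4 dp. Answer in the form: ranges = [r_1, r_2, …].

ranges = [3.9030, 2.0438, 0.4600, 0.2381]

beam 1: φ=-90°, α=345°
  d=(0.9659,-0.2588)  start (1,5)  tX=0.7972 tY=1.9319  stride 1/|dx|=1.0353 1/|dy|=3.8637
    cross x-line → (2,5), t=0.7972
    cross x-line → (3,5), t=1.8324
    cross y-line → (3,4), t=1.9319
    cross x-line → (4,4), t=2.8677
    cross x-line → (5,4), t=3.9030 (wall)
  → r_1 = 3.9030
beam 2: φ=-45°, α=30°
  d=(0.8660,0.5000)  start (1,5)  tX=0.8891 tY=1.0000  stride 1/|dx|=1.1547 1/|dy|=2.0000
    cross x-line → (2,5), t=0.8891
    cross y-line → (2,6), t=1.0000
    cross x-line → (3,6), t=2.0438 (wall)
  → r_2 = 2.0438
beam 3: φ=45°, α=120°
  d=(-0.5000,0.8660)  start (1,5)  tX=0.4600 tY=0.5774  stride 1/|dx|=2.0000 1/|dy|=1.1547
    cross x-line → (0,5), t=0.4600 (wall)
  → r_3 = 0.4600
beam 4: φ=90°, α=165°
  d=(-0.9659,0.2588)  start (1,5)  tX=0.2381 tY=1.9319  stride 1/|dx|=1.0353 1/|dy|=3.8637
    cross x-line → (0,5), t=0.2381 (wall)
  → r_4 = 0.2381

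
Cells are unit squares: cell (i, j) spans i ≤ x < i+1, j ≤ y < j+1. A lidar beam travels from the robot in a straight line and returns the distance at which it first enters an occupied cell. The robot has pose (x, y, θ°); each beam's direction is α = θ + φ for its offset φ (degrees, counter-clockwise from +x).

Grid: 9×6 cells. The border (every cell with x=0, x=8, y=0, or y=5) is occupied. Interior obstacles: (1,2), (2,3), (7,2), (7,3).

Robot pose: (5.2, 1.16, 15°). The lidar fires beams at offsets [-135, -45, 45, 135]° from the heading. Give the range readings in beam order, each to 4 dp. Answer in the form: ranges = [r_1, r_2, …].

beam 1: φ=-135°, α=240°
  d=(-0.5000,-0.8660)  start (5,1)  tX=0.4000 tY=0.1848  stride 1/|dx|=2.0000 1/|dy|=1.1547
    cross y-line → (5,0), t=0.1848 (wall)
  → r_1 = 0.1848
beam 2: φ=-45°, α=330°
  d=(0.8660,-0.5000)  start (5,1)  tX=0.9238 tY=0.3200  stride 1/|dx|=1.1547 1/|dy|=2.0000
    cross y-line → (5,0), t=0.3200 (wall)
  → r_2 = 0.3200
beam 3: φ=45°, α=60°
  d=(0.5000,0.8660)  start (5,1)  tX=1.6000 tY=0.9699  stride 1/|dx|=2.0000 1/|dy|=1.1547
    cross y-line → (5,2), t=0.9699
    cross x-line → (6,2), t=1.6000
    cross y-line → (6,3), t=2.1246
    cross y-line → (6,4), t=3.2793
    cross x-line → (7,4), t=3.6000
    cross y-line → (7,5), t=4.4341 (wall)
  → r_3 = 4.4341
beam 4: φ=135°, α=150°
  d=(-0.8660,0.5000)  start (5,1)  tX=0.2309 tY=1.6800  stride 1/|dx|=1.1547 1/|dy|=2.0000
    cross x-line → (4,1), t=0.2309
    cross x-line → (3,1), t=1.3856
    cross y-line → (3,2), t=1.6800
    cross x-line → (2,2), t=2.5403
    cross y-line → (2,3), t=3.6800 (wall)
  → r_4 = 3.6800

ranges = [0.1848, 0.3200, 4.4341, 3.6800]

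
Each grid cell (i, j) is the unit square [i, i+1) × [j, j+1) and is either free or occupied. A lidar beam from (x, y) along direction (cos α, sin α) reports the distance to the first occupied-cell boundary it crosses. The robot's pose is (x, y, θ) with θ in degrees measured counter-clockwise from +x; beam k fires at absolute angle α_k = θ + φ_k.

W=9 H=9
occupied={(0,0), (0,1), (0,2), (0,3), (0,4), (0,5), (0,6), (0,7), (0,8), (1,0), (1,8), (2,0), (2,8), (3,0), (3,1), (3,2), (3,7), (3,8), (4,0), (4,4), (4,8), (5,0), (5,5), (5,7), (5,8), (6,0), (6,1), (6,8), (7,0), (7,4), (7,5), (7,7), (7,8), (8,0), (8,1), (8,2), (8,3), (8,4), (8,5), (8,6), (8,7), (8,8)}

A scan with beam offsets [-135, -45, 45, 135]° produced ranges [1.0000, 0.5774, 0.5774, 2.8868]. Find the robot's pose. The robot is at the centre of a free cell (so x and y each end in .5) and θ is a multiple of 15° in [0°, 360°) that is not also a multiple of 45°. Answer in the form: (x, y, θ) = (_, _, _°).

(x, y, θ) = (5.5, 1.5, 345°)

Enumerate (i+0.5, j+0.5, θ) over the 39 free cells and 16 admissible headings. For each, cast all 4 beams and compare to the given ranges.
  (2.5, 4.5, 60°): beam 1 = 1.9319 ≠ 1.0000 ✗
  (1.5, 4.5, 195°): beam 1 = 3.0000 ≠ 1.0000 ✗
  (1.5, 4.5, 30°): beam 1 = 1.9319 ≠ 1.0000 ✗
  (4.5, 6.5, 15°): beam 1 = 6.3509 ≠ 1.0000 ✗
  …
  (5.5, 1.5, 345°): r_1=1.0000, r_2=0.5774, r_3=0.5774, r_4=2.8868 — all match ✓
Unique over the lattice → pose = (5.5, 1.5, 345°).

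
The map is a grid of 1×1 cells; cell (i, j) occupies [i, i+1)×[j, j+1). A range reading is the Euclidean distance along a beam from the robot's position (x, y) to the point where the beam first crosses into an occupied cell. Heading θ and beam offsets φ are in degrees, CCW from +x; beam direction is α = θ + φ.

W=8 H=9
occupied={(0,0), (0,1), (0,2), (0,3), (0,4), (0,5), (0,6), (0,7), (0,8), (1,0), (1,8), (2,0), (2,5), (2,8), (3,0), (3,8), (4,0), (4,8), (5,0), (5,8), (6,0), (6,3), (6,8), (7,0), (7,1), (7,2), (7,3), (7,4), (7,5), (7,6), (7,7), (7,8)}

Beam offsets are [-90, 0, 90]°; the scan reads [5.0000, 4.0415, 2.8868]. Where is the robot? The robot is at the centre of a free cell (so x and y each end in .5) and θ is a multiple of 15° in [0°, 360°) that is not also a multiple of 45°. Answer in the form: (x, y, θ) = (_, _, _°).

(x, y, θ) = (4.5, 3.5, 150°)

Enumerate (i+0.5, j+0.5, θ) over the 40 free cells and 16 admissible headings. For each, cast all 3 beams and compare to the given ranges.
  (1.5, 6.5, 210°): beam 1 = 1.0000 ≠ 5.0000 ✗
  (1.5, 1.5, 60°): beam 1 = 1.0000 ≠ 5.0000 ✗
  (5.5, 5.5, 105°): beam 1 = 1.5529 ≠ 5.0000 ✗
  …
  (4.5, 3.5, 150°): r_1=5.0000, r_2=4.0415, r_3=2.8868 — all match ✓
Only this pose fits every beam.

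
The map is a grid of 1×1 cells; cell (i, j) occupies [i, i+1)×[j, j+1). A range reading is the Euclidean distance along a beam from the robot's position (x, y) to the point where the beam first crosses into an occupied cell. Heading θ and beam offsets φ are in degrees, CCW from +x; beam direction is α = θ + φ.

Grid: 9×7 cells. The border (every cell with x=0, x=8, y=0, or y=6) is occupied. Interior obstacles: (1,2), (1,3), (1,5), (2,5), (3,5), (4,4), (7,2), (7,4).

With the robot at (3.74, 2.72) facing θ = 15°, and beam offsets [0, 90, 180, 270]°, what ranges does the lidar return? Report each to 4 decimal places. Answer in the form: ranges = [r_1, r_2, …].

beam 1: φ=0°, α=15°
  direction (0.9659, 0.2588); cell (3,2); t to first gridline: x 0.2692, y 1.0818 (then +1.0353 / +3.8637)
    (4,2) via x @ 0.2692
    (4,3) via y @ 1.0818
    (5,3) via x @ 1.3044
    (6,3) via x @ 2.3397
    (7,3) via x @ 3.3750
    (8,3) via x @ 4.4103  # hit
  → r_1 = 4.4103
beam 2: φ=90°, α=105°
  direction (-0.2588, 0.9659); cell (3,2); t to first gridline: x 2.8591, y 0.2899 (then +3.8637 / +1.0353)
    (3,3) via y @ 0.2899
    (3,4) via y @ 1.3252
    (3,5) via y @ 2.3604  # hit
  → r_2 = 2.3604
beam 3: φ=180°, α=195°
  direction (-0.9659, -0.2588); cell (3,2); t to first gridline: x 0.7661, y 2.7819 (then +1.0353 / +3.8637)
    (2,2) via x @ 0.7661
    (1,2) via x @ 1.8014  # hit
  → r_3 = 1.8014
beam 4: φ=270°, α=285°
  direction (0.2588, -0.9659); cell (3,2); t to first gridline: x 1.0046, y 0.7454 (then +3.8637 / +1.0353)
    (3,1) via y @ 0.7454
    (4,1) via x @ 1.0046
    (4,0) via y @ 1.7807  # hit
  → r_4 = 1.7807

ranges = [4.4103, 2.3604, 1.8014, 1.7807]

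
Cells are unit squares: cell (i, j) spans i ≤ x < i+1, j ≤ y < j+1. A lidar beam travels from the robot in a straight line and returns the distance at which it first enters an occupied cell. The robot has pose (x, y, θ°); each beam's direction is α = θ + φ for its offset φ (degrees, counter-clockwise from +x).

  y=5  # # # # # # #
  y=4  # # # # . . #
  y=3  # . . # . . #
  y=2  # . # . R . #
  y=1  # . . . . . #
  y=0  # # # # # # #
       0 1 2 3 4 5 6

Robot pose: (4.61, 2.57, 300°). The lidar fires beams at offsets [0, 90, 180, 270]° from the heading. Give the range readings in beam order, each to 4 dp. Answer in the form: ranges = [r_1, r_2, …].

ranges = [1.8129, 1.6050, 1.2200, 3.1400]

beam 1: φ=0°, α=300°
  d=(0.5000,-0.8660)  start (4,2)  tX=0.7800 tY=0.6582  stride 1/|dx|=2.0000 1/|dy|=1.1547
    cross y-line → (4,1), t=0.6582
    cross x-line → (5,1), t=0.7800
    cross y-line → (5,0), t=1.8129 (wall)
  → r_1 = 1.8129
beam 2: φ=90°, α=30°
  d=(0.8660,0.5000)  start (4,2)  tX=0.4503 tY=0.8600  stride 1/|dx|=1.1547 1/|dy|=2.0000
    cross x-line → (5,2), t=0.4503
    cross y-line → (5,3), t=0.8600
    cross x-line → (6,3), t=1.6050 (wall)
  → r_2 = 1.6050
beam 3: φ=180°, α=120°
  d=(-0.5000,0.8660)  start (4,2)  tX=1.2200 tY=0.4965  stride 1/|dx|=2.0000 1/|dy|=1.1547
    cross y-line → (4,3), t=0.4965
    cross x-line → (3,3), t=1.2200 (wall)
  → r_3 = 1.2200
beam 4: φ=270°, α=210°
  d=(-0.8660,-0.5000)  start (4,2)  tX=0.7044 tY=1.1400  stride 1/|dx|=1.1547 1/|dy|=2.0000
    cross x-line → (3,2), t=0.7044
    cross y-line → (3,1), t=1.1400
    cross x-line → (2,1), t=1.8591
    cross x-line → (1,1), t=3.0138
    cross y-line → (1,0), t=3.1400 (wall)
  → r_4 = 3.1400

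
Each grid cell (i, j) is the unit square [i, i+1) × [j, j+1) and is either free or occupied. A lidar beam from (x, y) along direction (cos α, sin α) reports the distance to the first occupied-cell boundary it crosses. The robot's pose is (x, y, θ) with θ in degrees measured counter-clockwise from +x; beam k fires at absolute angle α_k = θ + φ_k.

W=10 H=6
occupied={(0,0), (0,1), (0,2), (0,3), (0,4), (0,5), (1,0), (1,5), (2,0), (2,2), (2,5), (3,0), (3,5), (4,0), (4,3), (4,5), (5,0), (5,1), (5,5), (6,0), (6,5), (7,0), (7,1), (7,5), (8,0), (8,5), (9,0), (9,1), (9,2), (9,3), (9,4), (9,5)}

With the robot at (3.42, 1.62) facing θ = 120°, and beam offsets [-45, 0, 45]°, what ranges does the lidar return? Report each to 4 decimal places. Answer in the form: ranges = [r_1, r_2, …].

ranges = [2.2409, 0.8400, 1.4682]

beam 1: φ=-45°, α=75°
  d=(0.2588,0.9659)  start (3,1)  tX=2.2409 tY=0.3934  stride 1/|dx|=3.8637 1/|dy|=1.0353
    cross y-line → (3,2), t=0.3934
    cross y-line → (3,3), t=1.4287
    cross x-line → (4,3), t=2.2409 (wall)
  → r_1 = 2.2409
beam 2: φ=0°, α=120°
  d=(-0.5000,0.8660)  start (3,1)  tX=0.8400 tY=0.4388  stride 1/|dx|=2.0000 1/|dy|=1.1547
    cross y-line → (3,2), t=0.4388
    cross x-line → (2,2), t=0.8400 (wall)
  → r_2 = 0.8400
beam 3: φ=45°, α=165°
  d=(-0.9659,0.2588)  start (3,1)  tX=0.4348 tY=1.4682  stride 1/|dx|=1.0353 1/|dy|=3.8637
    cross x-line → (2,1), t=0.4348
    cross y-line → (2,2), t=1.4682 (wall)
  → r_3 = 1.4682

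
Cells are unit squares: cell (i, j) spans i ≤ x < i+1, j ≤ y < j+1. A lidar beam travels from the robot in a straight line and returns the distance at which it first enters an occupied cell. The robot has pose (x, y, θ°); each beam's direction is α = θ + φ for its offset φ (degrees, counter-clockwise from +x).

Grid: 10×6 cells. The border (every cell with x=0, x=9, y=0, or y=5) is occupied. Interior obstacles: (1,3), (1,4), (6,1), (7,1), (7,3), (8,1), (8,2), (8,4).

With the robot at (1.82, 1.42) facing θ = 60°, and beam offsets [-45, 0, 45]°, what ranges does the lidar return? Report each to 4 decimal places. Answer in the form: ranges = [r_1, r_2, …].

ranges = [6.1047, 4.1338, 1.6357]

beam 1: φ=-45°, α=15°
  cosα=0.9659 sinα=0.2588 | (1,1) | tMaxX 0.1863 tMaxY 2.2409 | tΔX 1.0353 tΔY 3.8637
    t=0.1863 [x] (2,1)
    t=1.2216 [x] (3,1)
    t=2.2409 [y] (3,2)
    t=2.2569 [x] (4,2)
    t=3.2922 [x] (5,2)
    t=4.3275 [x] (6,2)
    t=5.3627 [x] (7,2)
    t=6.1047 [y] (7,3) — stop
  → r_1 = 6.1047
beam 2: φ=0°, α=60°
  cosα=0.5000 sinα=0.8660 | (1,1) | tMaxX 0.3600 tMaxY 0.6697 | tΔX 2.0000 tΔY 1.1547
    t=0.3600 [x] (2,1)
    t=0.6697 [y] (2,2)
    t=1.8244 [y] (2,3)
    t=2.3600 [x] (3,3)
    t=2.9791 [y] (3,4)
    t=4.1338 [y] (3,5) — stop
  → r_2 = 4.1338
beam 3: φ=45°, α=105°
  cosα=-0.2588 sinα=0.9659 | (1,1) | tMaxX 3.1682 tMaxY 0.6005 | tΔX 3.8637 tΔY 1.0353
    t=0.6005 [y] (1,2)
    t=1.6357 [y] (1,3) — stop
  → r_3 = 1.6357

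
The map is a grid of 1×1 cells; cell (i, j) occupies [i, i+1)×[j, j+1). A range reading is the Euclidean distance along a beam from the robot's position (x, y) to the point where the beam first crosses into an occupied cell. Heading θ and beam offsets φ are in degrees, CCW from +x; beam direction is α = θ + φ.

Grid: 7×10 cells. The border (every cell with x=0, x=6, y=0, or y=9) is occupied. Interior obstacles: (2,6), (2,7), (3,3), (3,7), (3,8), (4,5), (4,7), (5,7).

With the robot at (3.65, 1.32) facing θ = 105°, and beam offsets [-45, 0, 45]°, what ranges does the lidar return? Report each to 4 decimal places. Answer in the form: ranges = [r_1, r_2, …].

ranges = [4.7000, 1.7393, 3.0600]

beam 1: φ=-45°, α=60°
  direction (0.5000, 0.8660); cell (3,1); t to first gridline: x 0.7000, y 0.7852 (then +2.0000 / +1.1547)
    (4,1) via x @ 0.7000
    (4,2) via y @ 0.7852
    (4,3) via y @ 1.9399
    (5,3) via x @ 2.7000
    (5,4) via y @ 3.0946
    (5,5) via y @ 4.2493
    (6,5) via x @ 4.7000  # hit
  → r_1 = 4.7000
beam 2: φ=0°, α=105°
  direction (-0.2588, 0.9659); cell (3,1); t to first gridline: x 2.5114, y 0.7040 (then +3.8637 / +1.0353)
    (3,2) via y @ 0.7040
    (3,3) via y @ 1.7393  # hit
  → r_2 = 1.7393
beam 3: φ=45°, α=150°
  direction (-0.8660, 0.5000); cell (3,1); t to first gridline: x 0.7506, y 1.3600 (then +1.1547 / +2.0000)
    (2,1) via x @ 0.7506
    (2,2) via y @ 1.3600
    (1,2) via x @ 1.9053
    (0,2) via x @ 3.0600  # hit
  → r_3 = 3.0600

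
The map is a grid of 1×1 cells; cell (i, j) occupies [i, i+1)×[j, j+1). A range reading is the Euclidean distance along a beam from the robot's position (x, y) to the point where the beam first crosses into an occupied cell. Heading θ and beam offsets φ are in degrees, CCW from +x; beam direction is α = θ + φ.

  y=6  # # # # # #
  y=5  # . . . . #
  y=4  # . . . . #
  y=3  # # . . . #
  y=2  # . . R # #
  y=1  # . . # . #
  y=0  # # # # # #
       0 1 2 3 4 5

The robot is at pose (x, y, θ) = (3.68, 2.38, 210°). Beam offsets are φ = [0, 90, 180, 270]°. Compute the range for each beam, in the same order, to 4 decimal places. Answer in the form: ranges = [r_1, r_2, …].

ranges = [0.7600, 0.4388, 0.3695, 4.1800]

beam 1: φ=0°, α=210°
  d=(-0.8660,-0.5000)  start (3,2)  tX=0.7852 tY=0.7600  stride 1/|dx|=1.1547 1/|dy|=2.0000
    cross y-line → (3,1), t=0.7600 (wall)
  → r_1 = 0.7600
beam 2: φ=90°, α=300°
  d=(0.5000,-0.8660)  start (3,2)  tX=0.6400 tY=0.4388  stride 1/|dx|=2.0000 1/|dy|=1.1547
    cross y-line → (3,1), t=0.4388 (wall)
  → r_2 = 0.4388
beam 3: φ=180°, α=30°
  d=(0.8660,0.5000)  start (3,2)  tX=0.3695 tY=1.2400  stride 1/|dx|=1.1547 1/|dy|=2.0000
    cross x-line → (4,2), t=0.3695 (wall)
  → r_3 = 0.3695
beam 4: φ=270°, α=120°
  d=(-0.5000,0.8660)  start (3,2)  tX=1.3600 tY=0.7159  stride 1/|dx|=2.0000 1/|dy|=1.1547
    cross y-line → (3,3), t=0.7159
    cross x-line → (2,3), t=1.3600
    cross y-line → (2,4), t=1.8706
    cross y-line → (2,5), t=3.0253
    cross x-line → (1,5), t=3.3600
    cross y-line → (1,6), t=4.1800 (wall)
  → r_4 = 4.1800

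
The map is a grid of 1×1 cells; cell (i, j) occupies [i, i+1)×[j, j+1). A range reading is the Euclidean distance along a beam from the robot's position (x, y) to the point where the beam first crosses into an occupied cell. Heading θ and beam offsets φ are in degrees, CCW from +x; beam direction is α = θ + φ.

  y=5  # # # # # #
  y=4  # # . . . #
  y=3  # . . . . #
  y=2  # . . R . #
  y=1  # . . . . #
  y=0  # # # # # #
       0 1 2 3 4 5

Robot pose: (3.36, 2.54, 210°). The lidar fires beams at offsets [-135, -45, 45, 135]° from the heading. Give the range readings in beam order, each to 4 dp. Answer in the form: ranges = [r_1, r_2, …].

ranges = [2.5468, 2.4433, 1.5943, 1.6979]

beam 1: φ=-135°, α=75°
  direction (0.2588, 0.9659); cell (3,2); t to first gridline: x 2.4728, y 0.4762 (then +3.8637 / +1.0353)
    (3,3) via y @ 0.4762
    (3,4) via y @ 1.5115
    (4,4) via x @ 2.4728
    (4,5) via y @ 2.5468  # hit
  → r_1 = 2.5468
beam 2: φ=-45°, α=165°
  direction (-0.9659, 0.2588); cell (3,2); t to first gridline: x 0.3727, y 1.7773 (then +1.0353 / +3.8637)
    (2,2) via x @ 0.3727
    (1,2) via x @ 1.4080
    (1,3) via y @ 1.7773
    (0,3) via x @ 2.4433  # hit
  → r_2 = 2.4433
beam 3: φ=45°, α=255°
  direction (-0.2588, -0.9659); cell (3,2); t to first gridline: x 1.3909, y 0.5590 (then +3.8637 / +1.0353)
    (3,1) via y @ 0.5590
    (2,1) via x @ 1.3909
    (2,0) via y @ 1.5943  # hit
  → r_3 = 1.5943
beam 4: φ=135°, α=345°
  direction (0.9659, -0.2588); cell (3,2); t to first gridline: x 0.6626, y 2.0864 (then +1.0353 / +3.8637)
    (4,2) via x @ 0.6626
    (5,2) via x @ 1.6979  # hit
  → r_4 = 1.6979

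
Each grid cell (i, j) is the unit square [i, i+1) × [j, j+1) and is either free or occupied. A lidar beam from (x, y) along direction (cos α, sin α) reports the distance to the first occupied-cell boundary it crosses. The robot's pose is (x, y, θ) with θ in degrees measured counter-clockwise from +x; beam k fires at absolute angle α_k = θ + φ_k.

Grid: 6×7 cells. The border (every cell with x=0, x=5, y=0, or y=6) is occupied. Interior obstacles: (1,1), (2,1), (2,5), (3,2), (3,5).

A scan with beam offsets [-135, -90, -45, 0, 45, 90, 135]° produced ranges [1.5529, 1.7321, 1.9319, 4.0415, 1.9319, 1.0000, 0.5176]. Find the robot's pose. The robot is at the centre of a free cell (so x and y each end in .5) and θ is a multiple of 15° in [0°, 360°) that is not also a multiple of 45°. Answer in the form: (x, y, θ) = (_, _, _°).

The pose lattice has 15·16 = 240 candidates. Test each by forward raycasting.
  (4.5, 1.5, 285°): beam 1 = 1.0000 ≠ 1.5529 ✗
  (1.5, 2.5, 15°): beam 1 = 0.5774 ≠ 1.5529 ✗
  (1.5, 4.5, 345°): beam 1 = 0.5774 ≠ 1.5529 ✗
  (4.5, 2.5, 75°): beam 1 = 1.0000 ≠ 1.5529 ✗
  (4.5, 1.5, 165°): beam 1 = 0.5774 ≠ 1.5529 ✗
  …
  (1.5, 3.5, 30°): r_1=1.5529, r_2=1.7321, r_3=1.9319, r_4=4.0415, r_5=1.9319, r_6=1.0000, r_7=0.5176 — all match ✓
Only this pose fits every beam.

(x, y, θ) = (1.5, 3.5, 30°)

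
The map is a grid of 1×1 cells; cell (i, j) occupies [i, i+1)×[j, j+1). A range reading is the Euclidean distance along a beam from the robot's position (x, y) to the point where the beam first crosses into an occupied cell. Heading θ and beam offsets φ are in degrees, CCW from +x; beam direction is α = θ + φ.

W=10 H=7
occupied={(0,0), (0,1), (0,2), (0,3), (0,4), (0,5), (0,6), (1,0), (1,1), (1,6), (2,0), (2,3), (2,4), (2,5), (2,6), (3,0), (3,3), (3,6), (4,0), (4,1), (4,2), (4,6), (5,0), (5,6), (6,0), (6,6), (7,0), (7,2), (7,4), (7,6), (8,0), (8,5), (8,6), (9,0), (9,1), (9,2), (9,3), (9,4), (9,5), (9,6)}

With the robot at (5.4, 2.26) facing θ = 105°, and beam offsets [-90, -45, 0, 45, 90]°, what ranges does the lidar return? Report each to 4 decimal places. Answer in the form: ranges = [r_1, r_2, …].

ranges = [1.6564, 4.3186, 3.8719, 0.4619, 0.4141]

beam 1: φ=-90°, α=15°
  cosα=0.9659 sinα=0.2588 | (5,2) | tMaxX 0.6212 tMaxY 2.8591 | tΔX 1.0353 tΔY 3.8637
    t=0.6212 [x] (6,2)
    t=1.6564 [x] (7,2) — stop
  → r_1 = 1.6564
beam 2: φ=-45°, α=60°
  cosα=0.5000 sinα=0.8660 | (5,2) | tMaxX 1.2000 tMaxY 0.8545 | tΔX 2.0000 tΔY 1.1547
    t=0.8545 [y] (5,3)
    t=1.2000 [x] (6,3)
    t=2.0092 [y] (6,4)
    t=3.1639 [y] (6,5)
    t=3.2000 [x] (7,5)
    t=4.3186 [y] (7,6) — stop
  → r_2 = 4.3186
beam 3: φ=0°, α=105°
  cosα=-0.2588 sinα=0.9659 | (5,2) | tMaxX 1.5455 tMaxY 0.7661 | tΔX 3.8637 tΔY 1.0353
    t=0.7661 [y] (5,3)
    t=1.5455 [x] (4,3)
    t=1.8014 [y] (4,4)
    t=2.8367 [y] (4,5)
    t=3.8719 [y] (4,6) — stop
  → r_3 = 3.8719
beam 4: φ=45°, α=150°
  cosα=-0.8660 sinα=0.5000 | (5,2) | tMaxX 0.4619 tMaxY 1.4800 | tΔX 1.1547 tΔY 2.0000
    t=0.4619 [x] (4,2) — stop
  → r_4 = 0.4619
beam 5: φ=90°, α=195°
  cosα=-0.9659 sinα=-0.2588 | (5,2) | tMaxX 0.4141 tMaxY 1.0046 | tΔX 1.0353 tΔY 3.8637
    t=0.4141 [x] (4,2) — stop
  → r_5 = 0.4141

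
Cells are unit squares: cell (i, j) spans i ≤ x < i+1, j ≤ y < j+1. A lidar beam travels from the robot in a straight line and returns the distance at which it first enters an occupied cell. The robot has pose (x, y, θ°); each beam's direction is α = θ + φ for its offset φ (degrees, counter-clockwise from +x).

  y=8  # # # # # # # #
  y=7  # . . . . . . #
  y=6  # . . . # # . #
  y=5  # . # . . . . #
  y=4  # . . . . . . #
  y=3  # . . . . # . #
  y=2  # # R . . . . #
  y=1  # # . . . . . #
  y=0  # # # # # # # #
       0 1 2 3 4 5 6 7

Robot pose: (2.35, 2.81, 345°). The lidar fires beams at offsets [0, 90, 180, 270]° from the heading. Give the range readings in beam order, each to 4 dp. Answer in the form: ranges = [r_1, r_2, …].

ranges = [4.8140, 2.2673, 0.3623, 1.3523]

beam 1: φ=0°, α=345°
  d=(0.9659,-0.2588)  start (2,2)  tX=0.6729 tY=3.1296  stride 1/|dx|=1.0353 1/|dy|=3.8637
    cross x-line → (3,2), t=0.6729
    cross x-line → (4,2), t=1.7082
    cross x-line → (5,2), t=2.7435
    cross y-line → (5,1), t=3.1296
    cross x-line → (6,1), t=3.7788
    cross x-line → (7,1), t=4.8140 (wall)
  → r_1 = 4.8140
beam 2: φ=90°, α=75°
  d=(0.2588,0.9659)  start (2,2)  tX=2.5114 tY=0.1967  stride 1/|dx|=3.8637 1/|dy|=1.0353
    cross y-line → (2,3), t=0.1967
    cross y-line → (2,4), t=1.2320
    cross y-line → (2,5), t=2.2673 (wall)
  → r_2 = 2.2673
beam 3: φ=180°, α=165°
  d=(-0.9659,0.2588)  start (2,2)  tX=0.3623 tY=0.7341  stride 1/|dx|=1.0353 1/|dy|=3.8637
    cross x-line → (1,2), t=0.3623 (wall)
  → r_3 = 0.3623
beam 4: φ=270°, α=255°
  d=(-0.2588,-0.9659)  start (2,2)  tX=1.3523 tY=0.8386  stride 1/|dx|=3.8637 1/|dy|=1.0353
    cross y-line → (2,1), t=0.8386
    cross x-line → (1,1), t=1.3523 (wall)
  → r_4 = 1.3523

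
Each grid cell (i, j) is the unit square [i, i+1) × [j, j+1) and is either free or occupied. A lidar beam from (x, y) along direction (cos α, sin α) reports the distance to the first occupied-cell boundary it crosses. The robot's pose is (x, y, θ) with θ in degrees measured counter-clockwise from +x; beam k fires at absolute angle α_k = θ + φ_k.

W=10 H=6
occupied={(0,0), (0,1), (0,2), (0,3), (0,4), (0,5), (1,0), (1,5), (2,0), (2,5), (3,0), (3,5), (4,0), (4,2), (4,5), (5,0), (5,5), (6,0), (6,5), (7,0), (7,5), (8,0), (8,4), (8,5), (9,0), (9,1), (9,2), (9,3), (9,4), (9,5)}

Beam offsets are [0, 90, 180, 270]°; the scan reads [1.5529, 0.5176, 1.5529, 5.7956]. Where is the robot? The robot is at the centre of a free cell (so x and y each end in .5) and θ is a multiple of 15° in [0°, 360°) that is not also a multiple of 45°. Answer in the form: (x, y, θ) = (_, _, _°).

Enumerate (i+0.5, j+0.5, θ) over the 30 free cells and 16 admissible headings. For each, cast all 4 beams and compare to the given ranges.
  (5.5, 1.5, 300°): beam 1 = 0.5774 ≠ 1.5529 ✗
  (6.5, 2.5, 345°): beam 1 = 2.5882 ≠ 1.5529 ✗
  (6.5, 4.5, 15°): beam 3 = 5.6940 ≠ 1.5529 ✗
  (5.5, 1.5, 345°): beam 1 = 1.9319 ≠ 1.5529 ✗
  (1.5, 1.5, 330°): beam 1 = 1.0000 ≠ 1.5529 ✗
  …
  (8.5, 2.5, 285°): r_1=1.5529, r_2=0.5176, r_3=1.5529, r_4=5.7956 — all match ✓
No second candidate reproduces the full scan.

(x, y, θ) = (8.5, 2.5, 285°)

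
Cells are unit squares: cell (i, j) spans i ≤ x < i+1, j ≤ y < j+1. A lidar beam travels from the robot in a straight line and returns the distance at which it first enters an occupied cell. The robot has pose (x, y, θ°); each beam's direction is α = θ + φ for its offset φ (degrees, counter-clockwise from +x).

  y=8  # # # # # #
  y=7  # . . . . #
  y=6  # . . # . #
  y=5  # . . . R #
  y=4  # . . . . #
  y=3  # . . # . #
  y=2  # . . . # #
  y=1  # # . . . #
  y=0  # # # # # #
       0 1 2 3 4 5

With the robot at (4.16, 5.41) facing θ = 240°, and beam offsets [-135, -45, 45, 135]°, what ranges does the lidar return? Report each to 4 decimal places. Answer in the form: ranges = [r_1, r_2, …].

beam 1: φ=-135°, α=105°
  dir = (cos 105°, sin 105°) = (-0.2588, 0.9659); from cell (4,5)
  next x-line at t=0.6182, next y-line at t=0.6108; Δt_x=3.8637, Δt_y=1.0353
    y: enter (4,6) at t=0.6108
    x: enter (3,6) at t=0.6182 ← occupied
  → r_1 = 0.6182
beam 2: φ=-45°, α=195°
  dir = (cos 195°, sin 195°) = (-0.9659, -0.2588); from cell (4,5)
  next x-line at t=0.1656, next y-line at t=1.5841; Δt_x=1.0353, Δt_y=3.8637
    x: enter (3,5) at t=0.1656
    x: enter (2,5) at t=1.2009
    y: enter (2,4) at t=1.5841
    x: enter (1,4) at t=2.2362
    x: enter (0,4) at t=3.2715 ← occupied
  → r_2 = 3.2715
beam 3: φ=45°, α=285°
  dir = (cos 285°, sin 285°) = (0.2588, -0.9659); from cell (4,5)
  next x-line at t=3.2455, next y-line at t=0.4245; Δt_x=3.8637, Δt_y=1.0353
    y: enter (4,4) at t=0.4245
    y: enter (4,3) at t=1.4597
    y: enter (4,2) at t=2.4950 ← occupied
  → r_3 = 2.4950
beam 4: φ=135°, α=15°
  dir = (cos 15°, sin 15°) = (0.9659, 0.2588); from cell (4,5)
  next x-line at t=0.8696, next y-line at t=2.2796; Δt_x=1.0353, Δt_y=3.8637
    x: enter (5,5) at t=0.8696 ← occupied
  → r_4 = 0.8696

ranges = [0.6182, 3.2715, 2.4950, 0.8696]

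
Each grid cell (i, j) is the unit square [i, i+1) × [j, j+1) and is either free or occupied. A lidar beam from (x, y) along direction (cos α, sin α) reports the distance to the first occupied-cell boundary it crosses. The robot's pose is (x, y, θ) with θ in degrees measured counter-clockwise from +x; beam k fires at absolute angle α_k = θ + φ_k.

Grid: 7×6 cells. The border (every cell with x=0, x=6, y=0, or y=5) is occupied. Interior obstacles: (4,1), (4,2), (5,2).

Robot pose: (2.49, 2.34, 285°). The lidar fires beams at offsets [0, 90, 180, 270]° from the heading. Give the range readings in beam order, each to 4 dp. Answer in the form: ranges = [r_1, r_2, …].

beam 1: φ=0°, α=285°
  dir = (cos 285°, sin 285°) = (0.2588, -0.9659); from cell (2,2)
  next x-line at t=1.9705, next y-line at t=0.3520; Δt_x=3.8637, Δt_y=1.0353
    y: enter (2,1) at t=0.3520
    y: enter (2,0) at t=1.3873 ← occupied
  → r_1 = 1.3873
beam 2: φ=90°, α=15°
  dir = (cos 15°, sin 15°) = (0.9659, 0.2588); from cell (2,2)
  next x-line at t=0.5280, next y-line at t=2.5500; Δt_x=1.0353, Δt_y=3.8637
    x: enter (3,2) at t=0.5280
    x: enter (4,2) at t=1.5633 ← occupied
  → r_2 = 1.5633
beam 3: φ=180°, α=105°
  dir = (cos 105°, sin 105°) = (-0.2588, 0.9659); from cell (2,2)
  next x-line at t=1.8932, next y-line at t=0.6833; Δt_x=3.8637, Δt_y=1.0353
    y: enter (2,3) at t=0.6833
    y: enter (2,4) at t=1.7186
    x: enter (1,4) at t=1.8932
    y: enter (1,5) at t=2.7538 ← occupied
  → r_3 = 2.7538
beam 4: φ=270°, α=195°
  dir = (cos 195°, sin 195°) = (-0.9659, -0.2588); from cell (2,2)
  next x-line at t=0.5073, next y-line at t=1.3137; Δt_x=1.0353, Δt_y=3.8637
    x: enter (1,2) at t=0.5073
    y: enter (1,1) at t=1.3137
    x: enter (0,1) at t=1.5426 ← occupied
  → r_4 = 1.5426

ranges = [1.3873, 1.5633, 2.7538, 1.5426]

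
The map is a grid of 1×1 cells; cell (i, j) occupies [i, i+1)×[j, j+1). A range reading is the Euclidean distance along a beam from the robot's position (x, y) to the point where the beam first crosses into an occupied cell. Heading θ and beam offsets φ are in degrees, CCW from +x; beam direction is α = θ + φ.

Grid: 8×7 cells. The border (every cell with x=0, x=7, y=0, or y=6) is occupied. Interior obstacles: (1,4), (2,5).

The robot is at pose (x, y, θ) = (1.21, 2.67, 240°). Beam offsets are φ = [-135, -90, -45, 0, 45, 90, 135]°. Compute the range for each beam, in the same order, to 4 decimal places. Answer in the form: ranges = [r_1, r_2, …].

beam 1: φ=-135°, α=105°
  direction (-0.2588, 0.9659); cell (1,2); t to first gridline: x 0.8114, y 0.3416 (then +3.8637 / +1.0353)
    (1,3) via y @ 0.3416
    (0,3) via x @ 0.8114  # hit
  → r_1 = 0.8114
beam 2: φ=-90°, α=150°
  direction (-0.8660, 0.5000); cell (1,2); t to first gridline: x 0.2425, y 0.6600 (then +1.1547 / +2.0000)
    (0,2) via x @ 0.2425  # hit
  → r_2 = 0.2425
beam 3: φ=-45°, α=195°
  direction (-0.9659, -0.2588); cell (1,2); t to first gridline: x 0.2174, y 2.5887 (then +1.0353 / +3.8637)
    (0,2) via x @ 0.2174  # hit
  → r_3 = 0.2174
beam 4: φ=0°, α=240°
  direction (-0.5000, -0.8660); cell (1,2); t to first gridline: x 0.4200, y 0.7736 (then +2.0000 / +1.1547)
    (0,2) via x @ 0.4200  # hit
  → r_4 = 0.4200
beam 5: φ=45°, α=285°
  direction (0.2588, -0.9659); cell (1,2); t to first gridline: x 3.0523, y 0.6936 (then +3.8637 / +1.0353)
    (1,1) via y @ 0.6936
    (1,0) via y @ 1.7289  # hit
  → r_5 = 1.7289
beam 6: φ=90°, α=330°
  direction (0.8660, -0.5000); cell (1,2); t to first gridline: x 0.9122, y 1.3400 (then +1.1547 / +2.0000)
    (2,2) via x @ 0.9122
    (2,1) via y @ 1.3400
    (3,1) via x @ 2.0669
    (4,1) via x @ 3.2216
    (4,0) via y @ 3.3400  # hit
  → r_6 = 3.3400
beam 7: φ=135°, α=15°
  direction (0.9659, 0.2588); cell (1,2); t to first gridline: x 0.8179, y 1.2750 (then +1.0353 / +3.8637)
    (2,2) via x @ 0.8179
    (2,3) via y @ 1.2750
    (3,3) via x @ 1.8531
    (4,3) via x @ 2.8884
    (5,3) via x @ 3.9237
    (6,3) via x @ 4.9590
    (6,4) via y @ 5.1387
    (7,4) via x @ 5.9942  # hit
  → r_7 = 5.9942

ranges = [0.8114, 0.2425, 0.2174, 0.4200, 1.7289, 3.3400, 5.9942]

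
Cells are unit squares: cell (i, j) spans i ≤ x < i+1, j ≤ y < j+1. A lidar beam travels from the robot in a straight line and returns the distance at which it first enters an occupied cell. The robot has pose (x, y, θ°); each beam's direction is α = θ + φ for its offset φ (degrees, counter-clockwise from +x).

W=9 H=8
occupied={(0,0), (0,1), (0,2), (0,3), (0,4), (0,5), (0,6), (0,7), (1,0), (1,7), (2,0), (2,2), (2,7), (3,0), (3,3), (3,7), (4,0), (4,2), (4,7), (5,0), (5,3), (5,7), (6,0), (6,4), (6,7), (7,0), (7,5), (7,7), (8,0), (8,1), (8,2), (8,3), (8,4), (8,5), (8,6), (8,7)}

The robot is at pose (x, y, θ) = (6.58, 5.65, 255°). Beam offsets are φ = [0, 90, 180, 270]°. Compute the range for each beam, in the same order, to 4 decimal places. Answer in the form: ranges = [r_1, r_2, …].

ranges = [0.6729, 0.4348, 1.3976, 5.2160]

beam 1: φ=0°, α=255°
  cosα=-0.2588 sinα=-0.9659 | (6,5) | tMaxX 2.2409 tMaxY 0.6729 | tΔX 3.8637 tΔY 1.0353
    t=0.6729 [y] (6,4) — stop
  → r_1 = 0.6729
beam 2: φ=90°, α=345°
  cosα=0.9659 sinα=-0.2588 | (6,5) | tMaxX 0.4348 tMaxY 2.5114 | tΔX 1.0353 tΔY 3.8637
    t=0.4348 [x] (7,5) — stop
  → r_2 = 0.4348
beam 3: φ=180°, α=75°
  cosα=0.2588 sinα=0.9659 | (6,5) | tMaxX 1.6228 tMaxY 0.3623 | tΔX 3.8637 tΔY 1.0353
    t=0.3623 [y] (6,6)
    t=1.3976 [y] (6,7) — stop
  → r_3 = 1.3976
beam 4: φ=270°, α=165°
  cosα=-0.9659 sinα=0.2588 | (6,5) | tMaxX 0.6005 tMaxY 1.3523 | tΔX 1.0353 tΔY 3.8637
    t=0.6005 [x] (5,5)
    t=1.3523 [y] (5,6)
    t=1.6357 [x] (4,6)
    t=2.6710 [x] (3,6)
    t=3.7063 [x] (2,6)
    t=4.7416 [x] (1,6)
    t=5.2160 [y] (1,7) — stop
  → r_4 = 5.2160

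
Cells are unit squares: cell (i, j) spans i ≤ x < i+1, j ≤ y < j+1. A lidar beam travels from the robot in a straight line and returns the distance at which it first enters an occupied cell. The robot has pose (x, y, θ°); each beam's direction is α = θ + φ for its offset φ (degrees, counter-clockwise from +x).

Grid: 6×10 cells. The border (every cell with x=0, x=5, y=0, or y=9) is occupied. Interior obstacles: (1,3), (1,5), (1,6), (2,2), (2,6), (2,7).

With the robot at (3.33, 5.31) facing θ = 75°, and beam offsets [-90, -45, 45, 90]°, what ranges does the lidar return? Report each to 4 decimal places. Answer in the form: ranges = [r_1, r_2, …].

beam 1: φ=-90°, α=345°
  cosα=0.9659 sinα=-0.2588 | (3,5) | tMaxX 0.6936 tMaxY 1.1977 | tΔX 1.0353 tΔY 3.8637
    t=0.6936 [x] (4,5)
    t=1.1977 [y] (4,4)
    t=1.7289 [x] (5,4) — stop
  → r_1 = 1.7289
beam 2: φ=-45°, α=30°
  cosα=0.8660 sinα=0.5000 | (3,5) | tMaxX 0.7736 tMaxY 1.3800 | tΔX 1.1547 tΔY 2.0000
    t=0.7736 [x] (4,5)
    t=1.3800 [y] (4,6)
    t=1.9283 [x] (5,6) — stop
  → r_2 = 1.9283
beam 3: φ=45°, α=120°
  cosα=-0.5000 sinα=0.8660 | (3,5) | tMaxX 0.6600 tMaxY 0.7967 | tΔX 2.0000 tΔY 1.1547
    t=0.6600 [x] (2,5)
    t=0.7967 [y] (2,6) — stop
  → r_3 = 0.7967
beam 4: φ=90°, α=165°
  cosα=-0.9659 sinα=0.2588 | (3,5) | tMaxX 0.3416 tMaxY 2.6660 | tΔX 1.0353 tΔY 3.8637
    t=0.3416 [x] (2,5)
    t=1.3769 [x] (1,5) — stop
  → r_4 = 1.3769

ranges = [1.7289, 1.9283, 0.7967, 1.3769]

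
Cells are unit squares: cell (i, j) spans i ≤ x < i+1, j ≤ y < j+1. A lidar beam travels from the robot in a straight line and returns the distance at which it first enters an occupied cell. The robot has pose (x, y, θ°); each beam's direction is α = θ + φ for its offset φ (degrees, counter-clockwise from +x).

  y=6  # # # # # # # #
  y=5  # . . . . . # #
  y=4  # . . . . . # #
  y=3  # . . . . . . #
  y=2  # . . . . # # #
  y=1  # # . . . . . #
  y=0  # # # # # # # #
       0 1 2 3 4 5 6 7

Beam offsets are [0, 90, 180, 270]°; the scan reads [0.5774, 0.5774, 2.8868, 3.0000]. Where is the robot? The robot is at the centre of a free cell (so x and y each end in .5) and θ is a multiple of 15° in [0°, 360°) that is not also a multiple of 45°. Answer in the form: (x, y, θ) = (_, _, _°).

(x, y, θ) = (2.5, 1.5, 210°)

The pose lattice has 25·16 = 400 candidates. Test each by forward raycasting.
  (2.5, 3.5, 195°): beam 1 = 1.5529 ≠ 0.5774 ✗
  (5.5, 1.5, 105°): beam 1 = 0.5176 ≠ 0.5774 ✗
  (3.5, 4.5, 150°): beam 1 = 2.8868 ≠ 0.5774 ✗
  (4.5, 4.5, 150°): beam 1 = 3.0000 ≠ 0.5774 ✗
  (4.5, 1.5, 165°): beam 1 = 3.6235 ≠ 0.5774 ✗
  …
  (2.5, 1.5, 210°): r_1=0.5774, r_2=0.5774, r_3=2.8868, r_4=3.0000 — all match ✓
No second candidate reproduces the full scan.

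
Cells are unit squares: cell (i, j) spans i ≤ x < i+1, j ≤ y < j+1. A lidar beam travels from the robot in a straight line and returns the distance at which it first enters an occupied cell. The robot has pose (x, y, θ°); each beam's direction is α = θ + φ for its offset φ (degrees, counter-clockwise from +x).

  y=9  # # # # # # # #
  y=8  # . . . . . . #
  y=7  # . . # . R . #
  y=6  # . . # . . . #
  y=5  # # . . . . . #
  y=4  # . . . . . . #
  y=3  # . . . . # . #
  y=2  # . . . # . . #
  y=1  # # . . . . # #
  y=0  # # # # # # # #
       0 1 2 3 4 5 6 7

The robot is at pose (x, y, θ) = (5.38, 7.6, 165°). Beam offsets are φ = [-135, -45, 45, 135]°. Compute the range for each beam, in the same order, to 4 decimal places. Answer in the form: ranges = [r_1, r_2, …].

ranges = [1.8706, 1.6166, 1.5935, 3.2400]

beam 1: φ=-135°, α=30°
  direction (0.8660, 0.5000); cell (5,7); t to first gridline: x 0.7159, y 0.8000 (then +1.1547 / +2.0000)
    (6,7) via x @ 0.7159
    (6,8) via y @ 0.8000
    (7,8) via x @ 1.8706  # hit
  → r_1 = 1.8706
beam 2: φ=-45°, α=120°
  direction (-0.5000, 0.8660); cell (5,7); t to first gridline: x 0.7600, y 0.4619 (then +2.0000 / +1.1547)
    (5,8) via y @ 0.4619
    (4,8) via x @ 0.7600
    (4,9) via y @ 1.6166  # hit
  → r_2 = 1.6166
beam 3: φ=45°, α=210°
  direction (-0.8660, -0.5000); cell (5,7); t to first gridline: x 0.4388, y 1.2000 (then +1.1547 / +2.0000)
    (4,7) via x @ 0.4388
    (4,6) via y @ 1.2000
    (3,6) via x @ 1.5935  # hit
  → r_3 = 1.5935
beam 4: φ=135°, α=300°
  direction (0.5000, -0.8660); cell (5,7); t to first gridline: x 1.2400, y 0.6928 (then +2.0000 / +1.1547)
    (5,6) via y @ 0.6928
    (6,6) via x @ 1.2400
    (6,5) via y @ 1.8475
    (6,4) via y @ 3.0022
    (7,4) via x @ 3.2400  # hit
  → r_4 = 3.2400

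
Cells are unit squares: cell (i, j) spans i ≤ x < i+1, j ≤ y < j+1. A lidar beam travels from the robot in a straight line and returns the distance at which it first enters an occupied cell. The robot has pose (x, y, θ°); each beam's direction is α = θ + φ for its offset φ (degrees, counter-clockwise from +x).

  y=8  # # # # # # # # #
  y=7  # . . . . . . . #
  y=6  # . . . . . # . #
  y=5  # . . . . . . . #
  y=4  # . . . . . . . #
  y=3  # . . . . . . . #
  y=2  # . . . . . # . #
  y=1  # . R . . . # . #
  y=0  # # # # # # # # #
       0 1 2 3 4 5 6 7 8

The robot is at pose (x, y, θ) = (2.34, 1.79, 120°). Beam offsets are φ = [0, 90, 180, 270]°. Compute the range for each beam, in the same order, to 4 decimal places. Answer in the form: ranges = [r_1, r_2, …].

beam 1: φ=0°, α=120°
  d=(-0.5000,0.8660)  start (2,1)  tX=0.6800 tY=0.2425  stride 1/|dx|=2.0000 1/|dy|=1.1547
    cross y-line → (2,2), t=0.2425
    cross x-line → (1,2), t=0.6800
    cross y-line → (1,3), t=1.3972
    cross y-line → (1,4), t=2.5519
    cross x-line → (0,4), t=2.6800 (wall)
  → r_1 = 2.6800
beam 2: φ=90°, α=210°
  d=(-0.8660,-0.5000)  start (2,1)  tX=0.3926 tY=1.5800  stride 1/|dx|=1.1547 1/|dy|=2.0000
    cross x-line → (1,1), t=0.3926
    cross x-line → (0,1), t=1.5473 (wall)
  → r_2 = 1.5473
beam 3: φ=180°, α=300°
  d=(0.5000,-0.8660)  start (2,1)  tX=1.3200 tY=0.9122  stride 1/|dx|=2.0000 1/|dy|=1.1547
    cross y-line → (2,0), t=0.9122 (wall)
  → r_3 = 0.9122
beam 4: φ=270°, α=30°
  d=(0.8660,0.5000)  start (2,1)  tX=0.7621 tY=0.4200  stride 1/|dx|=1.1547 1/|dy|=2.0000
    cross y-line → (2,2), t=0.4200
    cross x-line → (3,2), t=0.7621
    cross x-line → (4,2), t=1.9168
    cross y-line → (4,3), t=2.4200
    cross x-line → (5,3), t=3.0715
    cross x-line → (6,3), t=4.2262
    cross y-line → (6,4), t=4.4200
    cross x-line → (7,4), t=5.3809
    cross y-line → (7,5), t=6.4200
    cross x-line → (8,5), t=6.5356 (wall)
  → r_4 = 6.5356

ranges = [2.6800, 1.5473, 0.9122, 6.5356]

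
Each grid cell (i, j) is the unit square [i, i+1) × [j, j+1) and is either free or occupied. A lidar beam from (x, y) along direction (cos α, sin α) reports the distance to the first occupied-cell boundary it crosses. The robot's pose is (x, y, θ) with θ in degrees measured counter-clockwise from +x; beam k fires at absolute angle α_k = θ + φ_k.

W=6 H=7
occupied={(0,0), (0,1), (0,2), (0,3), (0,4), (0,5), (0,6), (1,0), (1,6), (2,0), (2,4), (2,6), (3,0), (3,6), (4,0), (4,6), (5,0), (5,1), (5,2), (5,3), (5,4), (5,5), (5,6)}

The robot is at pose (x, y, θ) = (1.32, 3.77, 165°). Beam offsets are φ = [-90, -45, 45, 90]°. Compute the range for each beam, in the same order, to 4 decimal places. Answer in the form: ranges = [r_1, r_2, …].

ranges = [2.3087, 0.6400, 0.3695, 1.2364]

beam 1: φ=-90°, α=75°
  d=(0.2588,0.9659)  start (1,3)  tX=2.6273 tY=0.2381  stride 1/|dx|=3.8637 1/|dy|=1.0353
    cross y-line → (1,4), t=0.2381
    cross y-line → (1,5), t=1.2734
    cross y-line → (1,6), t=2.3087 (wall)
  → r_1 = 2.3087
beam 2: φ=-45°, α=120°
  d=(-0.5000,0.8660)  start (1,3)  tX=0.6400 tY=0.2656  stride 1/|dx|=2.0000 1/|dy|=1.1547
    cross y-line → (1,4), t=0.2656
    cross x-line → (0,4), t=0.6400 (wall)
  → r_2 = 0.6400
beam 3: φ=45°, α=210°
  d=(-0.8660,-0.5000)  start (1,3)  tX=0.3695 tY=1.5400  stride 1/|dx|=1.1547 1/|dy|=2.0000
    cross x-line → (0,3), t=0.3695 (wall)
  → r_3 = 0.3695
beam 4: φ=90°, α=255°
  d=(-0.2588,-0.9659)  start (1,3)  tX=1.2364 tY=0.7972  stride 1/|dx|=3.8637 1/|dy|=1.0353
    cross y-line → (1,2), t=0.7972
    cross x-line → (0,2), t=1.2364 (wall)
  → r_4 = 1.2364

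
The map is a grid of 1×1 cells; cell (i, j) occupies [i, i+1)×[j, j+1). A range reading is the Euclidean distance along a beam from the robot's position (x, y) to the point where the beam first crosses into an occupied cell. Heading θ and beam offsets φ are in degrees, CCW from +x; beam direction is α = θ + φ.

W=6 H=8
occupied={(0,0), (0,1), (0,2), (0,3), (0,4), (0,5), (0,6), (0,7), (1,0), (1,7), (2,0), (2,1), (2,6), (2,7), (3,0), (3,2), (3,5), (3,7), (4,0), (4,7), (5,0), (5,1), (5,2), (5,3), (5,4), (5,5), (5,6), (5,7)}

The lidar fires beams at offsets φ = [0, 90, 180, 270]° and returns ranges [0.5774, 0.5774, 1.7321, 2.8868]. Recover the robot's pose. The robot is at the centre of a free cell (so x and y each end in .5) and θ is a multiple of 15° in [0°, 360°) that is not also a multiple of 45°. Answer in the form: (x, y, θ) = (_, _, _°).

(x, y, θ) = (2.5, 5.5, 30°)

Candidates: 20 free-cell centres × 16 headings = 320 poses. Raycast each; keep the one whose scan matches to 4 dp.
  (2.5, 3.5, 210°): beam 1 = 1.7321 ≠ 0.5774 ✗
  (1.5, 3.5, 285°): beam 1 = 1.9319 ≠ 0.5774 ✗
  (1.5, 5.5, 330°): beam 1 = 4.0415 ≠ 0.5774 ✗
  (4.5, 6.5, 240°): beam 1 = 1.0000 ≠ 0.5774 ✗
  …
  (2.5, 5.5, 30°): r_1=0.5774, r_2=0.5774, r_3=1.7321, r_4=2.8868 — all match ✓
Only this pose fits every beam.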